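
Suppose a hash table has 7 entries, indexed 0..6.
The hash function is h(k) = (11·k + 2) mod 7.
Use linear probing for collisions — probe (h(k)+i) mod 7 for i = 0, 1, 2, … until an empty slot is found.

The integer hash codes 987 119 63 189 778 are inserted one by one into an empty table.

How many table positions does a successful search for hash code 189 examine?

Insert 987: h=2, slot 2 empty -> index 2.
Insert 119: h=2, slot 2 occupied -> index 3.
Insert 63: h=2, slots 2,3 occupied -> index 4.
Insert 189: h=2, slots 2,3,4 occupied -> index 5.
Insert 778: h=6, slot 6 empty -> index 6.
Table: [-, -, 987, 119, 63, 189, 778]
Lookup 189: h=2, probe 2,3,4,5 → found at 5.

4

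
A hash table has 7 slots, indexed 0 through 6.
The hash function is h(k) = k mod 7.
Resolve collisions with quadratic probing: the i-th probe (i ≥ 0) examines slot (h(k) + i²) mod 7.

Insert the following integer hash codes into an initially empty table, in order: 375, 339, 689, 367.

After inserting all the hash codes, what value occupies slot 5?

367

375: h=4 -> slot 4
339: h=3 -> slot 3
689: h=3, probe 3,4,0 -> slot 0
367: h=3, probe 3,4,0,5 -> slot 5
Table: [689, _, _, 339, 375, 367, _]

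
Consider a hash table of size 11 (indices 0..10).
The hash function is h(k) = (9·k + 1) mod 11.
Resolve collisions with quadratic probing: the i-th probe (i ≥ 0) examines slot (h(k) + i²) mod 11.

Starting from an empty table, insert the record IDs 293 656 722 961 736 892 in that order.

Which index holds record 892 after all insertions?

0

293 hashes to 9; slot 9 is free -> place at 9.
656 hashes to 9; 9 taken -> place at 10.
722 hashes to 9; 9,10 taken -> place at 2.
961 hashes to 4; slot 4 is free -> place at 4.
736 hashes to 3; slot 3 is free -> place at 3.
892 hashes to 10; 10 taken -> place at 0.
Table: [892, ∅, 722, 736, 961, ∅, ∅, ∅, ∅, 293, 656]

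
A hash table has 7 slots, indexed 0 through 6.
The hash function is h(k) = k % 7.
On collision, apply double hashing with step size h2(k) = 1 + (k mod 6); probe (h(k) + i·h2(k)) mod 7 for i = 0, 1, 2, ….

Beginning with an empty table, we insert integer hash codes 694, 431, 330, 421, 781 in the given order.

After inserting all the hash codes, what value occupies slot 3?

421

Insert 694: h=1, slot 1 empty → index 1.
Insert 431: h=4, slot 4 empty → index 4.
Insert 330: h=1, h2=1, slot 1 occupied → index 2.
Insert 421: h=1, h2=2, slot 1 occupied → index 3.
Insert 781: h=4, h2=2, slot 4 occupied → index 6.
Table: [., 694, 330, 421, 431, ., 781]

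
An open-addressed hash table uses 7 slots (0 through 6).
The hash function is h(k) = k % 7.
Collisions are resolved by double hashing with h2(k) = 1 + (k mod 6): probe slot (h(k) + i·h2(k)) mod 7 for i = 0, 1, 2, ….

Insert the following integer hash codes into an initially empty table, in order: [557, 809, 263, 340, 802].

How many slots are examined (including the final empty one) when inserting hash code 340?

557: h=4 -> slot 4
809: h=4, h2=6, probe 4,3 -> slot 3
263: h=4, h2=6, probe 4,3,2 -> slot 2
340: h=4, h2=5, probe 4,2,0 -> slot 0
802: h=4, h2=5, probe 4,2,0,5 -> slot 5
Table: [340, ∅, 263, 809, 557, 802, ∅]

3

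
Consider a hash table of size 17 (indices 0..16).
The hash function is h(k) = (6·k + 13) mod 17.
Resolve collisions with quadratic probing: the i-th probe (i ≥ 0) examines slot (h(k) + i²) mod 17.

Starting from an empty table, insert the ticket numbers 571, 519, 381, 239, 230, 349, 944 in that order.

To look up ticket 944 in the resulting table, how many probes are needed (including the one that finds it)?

4

571: h=5 -> slot 5
519: h=16 -> slot 16
381: h=4 -> slot 4
239: h=2 -> slot 2
230: h=16, probe 16,0 -> slot 0
349: h=16, probe 16,0,3 -> slot 3
944: h=16, probe 16,0,3,8 -> slot 8
Table: [230, ., 239, 349, 381, 571, ., ., 944, ., ., ., ., ., ., ., 519]
Lookup 944: h=16, probe 16,0,3,8 → found at 8.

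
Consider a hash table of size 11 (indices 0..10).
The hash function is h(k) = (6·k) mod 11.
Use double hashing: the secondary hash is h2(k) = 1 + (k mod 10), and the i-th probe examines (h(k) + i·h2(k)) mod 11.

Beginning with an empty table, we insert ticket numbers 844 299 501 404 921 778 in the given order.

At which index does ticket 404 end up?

9

844 hashes to 4; slot 4 is free => place at 4.
299 hashes to 1; slot 1 is free => place at 1.
501 hashes to 3; slot 3 is free => place at 3.
404 hashes to 4, h2=5; 4 taken => place at 9.
921 hashes to 4, h2=2; 4 taken => place at 6.
778 hashes to 4, h2=9; 4 taken => place at 2.
Table: [-, 299, 778, 501, 844, -, 921, -, -, 404, -]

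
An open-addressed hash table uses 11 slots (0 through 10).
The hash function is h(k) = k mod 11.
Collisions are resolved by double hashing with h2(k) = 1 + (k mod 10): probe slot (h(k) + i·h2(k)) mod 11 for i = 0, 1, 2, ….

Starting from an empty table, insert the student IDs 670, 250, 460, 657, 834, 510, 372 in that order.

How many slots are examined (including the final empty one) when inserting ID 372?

670 hashes to 10; slot 10 is free → place at 10.
250 hashes to 8; slot 8 is free → place at 8.
460 hashes to 9; slot 9 is free → place at 9.
657 hashes to 8, h2=8; 8 taken → place at 5.
834 hashes to 9, h2=5; 9 taken → place at 3.
510 hashes to 4; slot 4 is free → place at 4.
372 hashes to 9, h2=3; 9 taken → place at 1.
Table: [-, 372, -, 834, 510, 657, -, -, 250, 460, 670]

2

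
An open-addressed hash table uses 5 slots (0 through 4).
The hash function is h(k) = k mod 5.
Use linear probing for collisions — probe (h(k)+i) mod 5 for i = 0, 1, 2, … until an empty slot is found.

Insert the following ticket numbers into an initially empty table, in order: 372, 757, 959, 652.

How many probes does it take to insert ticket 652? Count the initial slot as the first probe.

372 hashes to 2; slot 2 is free → place at 2.
757 hashes to 2; 2 taken → place at 3.
959 hashes to 4; slot 4 is free → place at 4.
652 hashes to 2; 2,3,4 taken → place at 0.
Table: [652, —, 372, 757, 959]

4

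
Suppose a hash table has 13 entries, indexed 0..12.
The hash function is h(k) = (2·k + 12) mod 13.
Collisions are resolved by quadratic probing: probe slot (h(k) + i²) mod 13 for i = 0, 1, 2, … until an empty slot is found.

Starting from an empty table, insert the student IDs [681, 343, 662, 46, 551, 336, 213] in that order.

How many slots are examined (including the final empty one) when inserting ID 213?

Insert 681: h=9, slot 9 empty → index 9.
Insert 343: h=9, slot 9 occupied → index 10.
Insert 662: h=10, slot 10 occupied → index 11.
Insert 46: h=0, slot 0 empty → index 0.
Insert 551: h=9, slots 9,10,0 occupied → index 5.
Insert 336: h=8, slot 8 empty → index 8.
Insert 213: h=9, slots 9,10,0,5 occupied → index 12.
Table: [46, —, —, —, —, 551, —, —, 336, 681, 343, 662, 213]

5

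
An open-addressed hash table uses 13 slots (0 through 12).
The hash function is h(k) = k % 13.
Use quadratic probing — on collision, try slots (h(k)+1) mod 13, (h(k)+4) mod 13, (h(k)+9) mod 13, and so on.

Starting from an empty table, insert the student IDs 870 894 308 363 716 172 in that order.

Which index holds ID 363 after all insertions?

870 hashes to 12; slot 12 is free -> place at 12.
894 hashes to 10; slot 10 is free -> place at 10.
308 hashes to 9; slot 9 is free -> place at 9.
363 hashes to 12; 12 taken -> place at 0.
716 hashes to 1; slot 1 is free -> place at 1.
172 hashes to 3; slot 3 is free -> place at 3.
Table: [363, 716, —, 172, —, —, —, —, —, 308, 894, —, 870]

0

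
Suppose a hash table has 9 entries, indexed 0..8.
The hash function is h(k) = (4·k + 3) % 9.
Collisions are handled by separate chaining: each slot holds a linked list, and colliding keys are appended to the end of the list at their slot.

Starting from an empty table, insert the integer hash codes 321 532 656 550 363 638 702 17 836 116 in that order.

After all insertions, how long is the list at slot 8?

5

321 -> bucket 0
532 -> bucket 7
656 -> bucket 8
550 -> bucket 7 (collision)
363 -> bucket 6
638 -> bucket 8 (collision)
702 -> bucket 3
17 -> bucket 8 (collision)
836 -> bucket 8 (collision)
116 -> bucket 8 (collision)
Final buckets:
0: 321
1: _
2: _
3: 702
4: _
5: _
6: 363
7: 532 -> 550
8: 656 -> 638 -> 17 -> 836 -> 116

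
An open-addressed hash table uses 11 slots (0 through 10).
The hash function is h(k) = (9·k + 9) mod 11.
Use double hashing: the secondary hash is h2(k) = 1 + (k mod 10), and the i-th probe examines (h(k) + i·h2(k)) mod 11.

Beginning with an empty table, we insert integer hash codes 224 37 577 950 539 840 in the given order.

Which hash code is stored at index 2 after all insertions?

950

Insert 224: h=1, slot 1 empty -> index 1.
Insert 37: h=1, h2=8, slot 1 occupied -> index 9.
Insert 577: h=10, slot 10 empty -> index 10.
Insert 950: h=1, h2=1, slot 1 occupied -> index 2.
Insert 539: h=9, h2=10, slot 9 occupied -> index 8.
Insert 840: h=1, h2=1, slots 1,2 occupied -> index 3.
Table: [∅, 224, 950, 840, ∅, ∅, ∅, ∅, 539, 37, 577]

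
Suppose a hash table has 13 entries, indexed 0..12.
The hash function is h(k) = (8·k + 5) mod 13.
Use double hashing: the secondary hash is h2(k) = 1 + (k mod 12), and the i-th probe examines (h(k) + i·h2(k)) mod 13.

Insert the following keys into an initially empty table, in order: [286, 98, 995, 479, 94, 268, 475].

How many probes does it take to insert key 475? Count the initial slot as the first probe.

286 hashes to 5; slot 5 is free → place at 5.
98 hashes to 9; slot 9 is free → place at 9.
995 hashes to 9, h2=12; 9 taken → place at 8.
479 hashes to 2; slot 2 is free → place at 2.
94 hashes to 3; slot 3 is free → place at 3.
268 hashes to 4; slot 4 is free → place at 4.
475 hashes to 9, h2=8; 9,4 taken → place at 12.
Table: [-, -, 479, 94, 268, 286, -, -, 995, 98, -, -, 475]

3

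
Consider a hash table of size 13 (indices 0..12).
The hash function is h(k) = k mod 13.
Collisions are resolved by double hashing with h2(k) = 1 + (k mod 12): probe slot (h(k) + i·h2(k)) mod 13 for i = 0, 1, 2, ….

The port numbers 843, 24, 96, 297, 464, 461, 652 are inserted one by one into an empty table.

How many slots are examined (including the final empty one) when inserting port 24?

Insert 843: h=11, slot 11 empty -> index 11.
Insert 24: h=11, h2=1, slot 11 occupied -> index 12.
Insert 96: h=5, slot 5 empty -> index 5.
Insert 297: h=11, h2=10, slot 11 occupied -> index 8.
Insert 464: h=9, slot 9 empty -> index 9.
Insert 461: h=6, slot 6 empty -> index 6.
Insert 652: h=2, slot 2 empty -> index 2.
Table: [—, —, 652, —, —, 96, 461, —, 297, 464, —, 843, 24]

2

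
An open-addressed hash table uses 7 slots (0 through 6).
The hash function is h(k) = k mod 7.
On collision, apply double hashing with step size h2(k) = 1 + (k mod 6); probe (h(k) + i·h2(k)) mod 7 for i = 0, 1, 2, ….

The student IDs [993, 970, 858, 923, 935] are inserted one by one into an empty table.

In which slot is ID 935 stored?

993 hashes to 6; slot 6 is free => place at 6.
970 hashes to 4; slot 4 is free => place at 4.
858 hashes to 4, h2=1; 4 taken => place at 5.
923 hashes to 6, h2=6; 6,5,4 taken => place at 3.
935 hashes to 4, h2=6; 4,3 taken => place at 2.
Table: [., ., 935, 923, 970, 858, 993]

2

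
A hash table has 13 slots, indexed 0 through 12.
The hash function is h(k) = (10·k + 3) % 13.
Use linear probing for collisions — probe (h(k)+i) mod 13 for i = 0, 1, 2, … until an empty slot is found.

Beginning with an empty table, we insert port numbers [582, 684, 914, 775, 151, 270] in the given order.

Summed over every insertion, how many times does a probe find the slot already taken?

582 hashes to 12; slot 12 is free -> place at 12.
684 hashes to 5; slot 5 is free -> place at 5.
914 hashes to 4; slot 4 is free -> place at 4.
775 hashes to 5; 5 taken -> place at 6.
151 hashes to 5; 5,6 taken -> place at 7.
270 hashes to 12; 12 taken -> place at 0.
Table: [270, _, _, _, 914, 684, 775, 151, _, _, _, _, 582]

4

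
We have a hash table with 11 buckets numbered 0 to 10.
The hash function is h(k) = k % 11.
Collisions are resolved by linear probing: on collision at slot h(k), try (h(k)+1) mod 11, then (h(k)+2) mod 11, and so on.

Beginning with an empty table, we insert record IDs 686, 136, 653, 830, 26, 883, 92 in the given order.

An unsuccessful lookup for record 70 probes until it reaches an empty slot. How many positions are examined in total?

686 hashes to 4; slot 4 is free → place at 4.
136 hashes to 4; 4 taken → place at 5.
653 hashes to 4; 4,5 taken → place at 6.
830 hashes to 5; 5,6 taken → place at 7.
26 hashes to 4; 4,5,6,7 taken → place at 8.
883 hashes to 3; slot 3 is free → place at 3.
92 hashes to 4; 4,5,6,7,8 taken → place at 9.
Table: [-, -, -, 883, 686, 136, 653, 830, 26, 92, -]
Lookup 70: h=4, probe 4,5,6,7,8,9,10 → slot 10 empty, not found.

7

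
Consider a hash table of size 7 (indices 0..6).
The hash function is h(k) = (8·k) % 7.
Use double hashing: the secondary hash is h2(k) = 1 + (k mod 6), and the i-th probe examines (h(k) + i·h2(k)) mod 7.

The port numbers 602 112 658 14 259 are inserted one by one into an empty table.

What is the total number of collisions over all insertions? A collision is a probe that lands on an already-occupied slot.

6

602 hashes to 0; slot 0 is free -> place at 0.
112 hashes to 0, h2=5; 0 taken -> place at 5.
658 hashes to 0, h2=5; 0,5 taken -> place at 3.
14 hashes to 0, h2=3; 0,3 taken -> place at 6.
259 hashes to 0, h2=2; 0 taken -> place at 2.
Table: [602, ., 259, 658, ., 112, 14]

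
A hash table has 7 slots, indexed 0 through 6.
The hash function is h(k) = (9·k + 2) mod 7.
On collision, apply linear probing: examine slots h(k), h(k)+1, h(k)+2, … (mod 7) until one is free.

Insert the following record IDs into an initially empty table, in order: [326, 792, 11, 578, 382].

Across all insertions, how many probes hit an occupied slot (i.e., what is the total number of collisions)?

326: h=3 → slot 3
792: h=4 → slot 4
11: h=3, probe 3,4,5 → slot 5
578: h=3, probe 3,4,5,6 → slot 6
382: h=3, probe 3,4,5,6,0 → slot 0
Table: [382, ∅, ∅, 326, 792, 11, 578]

9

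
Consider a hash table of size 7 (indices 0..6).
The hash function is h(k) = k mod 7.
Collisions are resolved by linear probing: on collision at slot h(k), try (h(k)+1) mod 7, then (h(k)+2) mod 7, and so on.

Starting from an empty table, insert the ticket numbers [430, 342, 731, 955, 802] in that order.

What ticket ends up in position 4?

731

430: h=3 => slot 3
342: h=6 => slot 6
731: h=3, probe 3,4 => slot 4
955: h=3, probe 3,4,5 => slot 5
802: h=4, probe 4,5,6,0 => slot 0
Table: [802, _, _, 430, 731, 955, 342]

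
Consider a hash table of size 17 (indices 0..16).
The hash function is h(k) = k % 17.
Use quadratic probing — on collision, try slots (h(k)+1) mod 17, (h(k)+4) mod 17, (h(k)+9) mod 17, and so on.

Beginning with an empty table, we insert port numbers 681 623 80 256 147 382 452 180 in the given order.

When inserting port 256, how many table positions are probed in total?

Insert 681: h=1, slot 1 empty => index 1.
Insert 623: h=11, slot 11 empty => index 11.
Insert 80: h=12, slot 12 empty => index 12.
Insert 256: h=1, slot 1 occupied => index 2.
Insert 147: h=11, slots 11,12 occupied => index 15.
Insert 382: h=8, slot 8 empty => index 8.
Insert 452: h=10, slot 10 empty => index 10.
Insert 180: h=10, slots 10,11 occupied => index 14.
Table: [—, 681, 256, —, —, —, —, —, 382, —, 452, 623, 80, —, 180, 147, —]

2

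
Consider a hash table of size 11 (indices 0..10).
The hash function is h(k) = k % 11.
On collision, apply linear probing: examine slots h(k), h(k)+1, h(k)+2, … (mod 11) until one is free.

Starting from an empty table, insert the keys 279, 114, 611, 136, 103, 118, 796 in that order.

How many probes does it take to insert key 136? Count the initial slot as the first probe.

279: h=4 → slot 4
114: h=4, probe 4,5 → slot 5
611: h=6 → slot 6
136: h=4, probe 4,5,6,7 → slot 7
103: h=4, probe 4,5,6,7,8 → slot 8
118: h=8, probe 8,9 → slot 9
796: h=4, probe 4,5,6,7,8,9,10 → slot 10
Table: [—, —, —, —, 279, 114, 611, 136, 103, 118, 796]

4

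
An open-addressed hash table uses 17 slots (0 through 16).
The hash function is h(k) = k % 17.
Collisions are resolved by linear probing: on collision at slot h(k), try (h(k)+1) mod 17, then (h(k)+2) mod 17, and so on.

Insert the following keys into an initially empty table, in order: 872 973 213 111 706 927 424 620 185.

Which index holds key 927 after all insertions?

12

Insert 872: h=5, slot 5 empty -> index 5.
Insert 973: h=4, slot 4 empty -> index 4.
Insert 213: h=9, slot 9 empty -> index 9.
Insert 111: h=9, slot 9 occupied -> index 10.
Insert 706: h=9, slots 9,10 occupied -> index 11.
Insert 927: h=9, slots 9,10,11 occupied -> index 12.
Insert 424: h=16, slot 16 empty -> index 16.
Insert 620: h=8, slot 8 empty -> index 8.
Insert 185: h=15, slot 15 empty -> index 15.
Table: [—, —, —, —, 973, 872, —, —, 620, 213, 111, 706, 927, —, —, 185, 424]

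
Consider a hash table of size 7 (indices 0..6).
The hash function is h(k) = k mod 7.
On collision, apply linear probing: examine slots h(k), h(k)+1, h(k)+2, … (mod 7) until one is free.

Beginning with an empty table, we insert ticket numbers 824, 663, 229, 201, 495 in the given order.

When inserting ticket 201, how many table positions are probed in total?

4

Insert 824: h=5, slot 5 empty -> index 5.
Insert 663: h=5, slot 5 occupied -> index 6.
Insert 229: h=5, slots 5,6 occupied -> index 0.
Insert 201: h=5, slots 5,6,0 occupied -> index 1.
Insert 495: h=5, slots 5,6,0,1 occupied -> index 2.
Table: [229, 201, 495, ., ., 824, 663]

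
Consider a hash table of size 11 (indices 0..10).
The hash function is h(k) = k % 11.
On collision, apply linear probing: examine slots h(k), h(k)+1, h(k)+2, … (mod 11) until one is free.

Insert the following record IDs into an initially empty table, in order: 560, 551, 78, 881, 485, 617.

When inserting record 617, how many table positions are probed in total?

5

560 hashes to 10; slot 10 is free → place at 10.
551 hashes to 1; slot 1 is free → place at 1.
78 hashes to 1; 1 taken → place at 2.
881 hashes to 1; 1,2 taken → place at 3.
485 hashes to 1; 1,2,3 taken → place at 4.
617 hashes to 1; 1,2,3,4 taken → place at 5.
Table: [_, 551, 78, 881, 485, 617, _, _, _, _, 560]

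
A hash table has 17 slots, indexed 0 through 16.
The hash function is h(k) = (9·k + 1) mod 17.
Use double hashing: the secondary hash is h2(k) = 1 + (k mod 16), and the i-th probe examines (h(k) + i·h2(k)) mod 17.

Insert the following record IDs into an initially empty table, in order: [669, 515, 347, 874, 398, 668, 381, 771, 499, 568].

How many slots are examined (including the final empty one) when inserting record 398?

Insert 669: h=4, slot 4 empty → index 4.
Insert 515: h=12, slot 12 empty → index 12.
Insert 347: h=13, slot 13 empty → index 13.
Insert 874: h=13, h2=11, slot 13 occupied → index 7.
Insert 398: h=13, h2=15, slot 13 occupied → index 11.
Insert 668: h=12, h2=13, slot 12 occupied → index 8.
Insert 381: h=13, h2=14, slot 13 occupied → index 10.
Insert 771: h=4, h2=4, slots 4,8,12 occupied → index 16.
Insert 499: h=4, h2=4, slots 4,8,12,16 occupied → index 3.
Insert 568: h=13, h2=9, slot 13 occupied → index 5.
Table: [—, —, —, 499, 669, 568, —, 874, 668, —, 381, 398, 515, 347, —, —, 771]

2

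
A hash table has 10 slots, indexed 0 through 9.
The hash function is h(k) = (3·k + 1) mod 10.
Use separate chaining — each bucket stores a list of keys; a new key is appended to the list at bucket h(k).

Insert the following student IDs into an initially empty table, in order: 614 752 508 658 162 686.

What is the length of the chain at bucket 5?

2

Insert 614: h=3, bucket 3 empty → new chain.
Insert 752: h=7, bucket 7 empty → new chain.
Insert 508: h=5, bucket 5 empty → new chain.
Insert 658: h=5, bucket 5 nonempty → append to chain.
Insert 162: h=7, bucket 7 nonempty → append to chain.
Insert 686: h=9, bucket 9 empty → new chain.
Final buckets:
0: -
1: -
2: -
3: 614
4: -
5: 508 -> 658
6: -
7: 752 -> 162
8: -
9: 686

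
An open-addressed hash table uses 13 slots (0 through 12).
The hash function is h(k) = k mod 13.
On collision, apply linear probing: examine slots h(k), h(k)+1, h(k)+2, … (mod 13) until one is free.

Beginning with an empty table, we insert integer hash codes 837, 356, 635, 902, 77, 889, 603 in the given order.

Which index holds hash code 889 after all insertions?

837 hashes to 5; slot 5 is free => place at 5.
356 hashes to 5; 5 taken => place at 6.
635 hashes to 11; slot 11 is free => place at 11.
902 hashes to 5; 5,6 taken => place at 7.
77 hashes to 12; slot 12 is free => place at 12.
889 hashes to 5; 5,6,7 taken => place at 8.
603 hashes to 5; 5,6,7,8 taken => place at 9.
Table: [∅, ∅, ∅, ∅, ∅, 837, 356, 902, 889, 603, ∅, 635, 77]

8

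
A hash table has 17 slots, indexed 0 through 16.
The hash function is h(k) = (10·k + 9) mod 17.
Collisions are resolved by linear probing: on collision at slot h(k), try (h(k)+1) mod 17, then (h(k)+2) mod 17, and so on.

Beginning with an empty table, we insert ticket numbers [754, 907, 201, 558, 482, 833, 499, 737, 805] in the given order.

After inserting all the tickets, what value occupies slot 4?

499

Insert 754: h=1, slot 1 empty => index 1.
Insert 907: h=1, slot 1 occupied => index 2.
Insert 201: h=13, slot 13 empty => index 13.
Insert 558: h=13, slot 13 occupied => index 14.
Insert 482: h=1, slots 1,2 occupied => index 3.
Insert 833: h=9, slot 9 empty => index 9.
Insert 499: h=1, slots 1,2,3 occupied => index 4.
Insert 737: h=1, slots 1,2,3,4 occupied => index 5.
Insert 805: h=1, slots 1,2,3,4,5 occupied => index 6.
Table: [., 754, 907, 482, 499, 737, 805, ., ., 833, ., ., ., 201, 558, ., .]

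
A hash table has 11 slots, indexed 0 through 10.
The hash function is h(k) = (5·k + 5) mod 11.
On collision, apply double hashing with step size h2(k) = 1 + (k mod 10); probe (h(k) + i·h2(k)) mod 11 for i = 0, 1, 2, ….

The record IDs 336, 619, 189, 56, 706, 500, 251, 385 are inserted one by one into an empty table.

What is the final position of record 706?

0

336 hashes to 2; slot 2 is free => place at 2.
619 hashes to 9; slot 9 is free => place at 9.
189 hashes to 4; slot 4 is free => place at 4.
56 hashes to 10; slot 10 is free => place at 10.
706 hashes to 4, h2=7; 4 taken => place at 0.
500 hashes to 8; slot 8 is free => place at 8.
251 hashes to 6; slot 6 is free => place at 6.
385 hashes to 5; slot 5 is free => place at 5.
Table: [706, _, 336, _, 189, 385, 251, _, 500, 619, 56]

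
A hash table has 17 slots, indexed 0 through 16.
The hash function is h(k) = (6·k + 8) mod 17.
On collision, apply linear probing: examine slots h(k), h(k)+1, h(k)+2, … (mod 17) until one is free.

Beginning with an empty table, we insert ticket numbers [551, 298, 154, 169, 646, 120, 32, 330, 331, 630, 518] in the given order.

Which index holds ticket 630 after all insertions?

1

551 hashes to 16; slot 16 is free -> place at 16.
298 hashes to 11; slot 11 is free -> place at 11.
154 hashes to 14; slot 14 is free -> place at 14.
169 hashes to 2; slot 2 is free -> place at 2.
646 hashes to 8; slot 8 is free -> place at 8.
120 hashes to 14; 14 taken -> place at 15.
32 hashes to 13; slot 13 is free -> place at 13.
330 hashes to 16; 16 taken -> place at 0.
331 hashes to 5; slot 5 is free -> place at 5.
630 hashes to 14; 14,15,16,0 taken -> place at 1.
518 hashes to 5; 5 taken -> place at 6.
Table: [330, 630, 169, —, —, 331, 518, —, 646, —, —, 298, —, 32, 154, 120, 551]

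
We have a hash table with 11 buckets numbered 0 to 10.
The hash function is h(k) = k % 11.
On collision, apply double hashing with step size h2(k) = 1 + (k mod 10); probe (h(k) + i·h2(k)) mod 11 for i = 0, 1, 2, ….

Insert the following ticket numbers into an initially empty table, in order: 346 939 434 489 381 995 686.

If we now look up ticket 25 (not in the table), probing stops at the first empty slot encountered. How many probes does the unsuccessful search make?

2

346: h=5 → slot 5
939: h=4 → slot 4
434: h=5, h2=5, probe 5,10 → slot 10
489: h=5, h2=10, probe 5,4,3 → slot 3
381: h=7 → slot 7
995: h=5, h2=6, probe 5,0 → slot 0
686: h=4, h2=7, probe 4,0,7,3,10,6 → slot 6
Table: [995, ∅, ∅, 489, 939, 346, 686, 381, ∅, ∅, 434]
Lookup 25: h=3, h2=6, probe 3,9 → slot 9 empty, not found.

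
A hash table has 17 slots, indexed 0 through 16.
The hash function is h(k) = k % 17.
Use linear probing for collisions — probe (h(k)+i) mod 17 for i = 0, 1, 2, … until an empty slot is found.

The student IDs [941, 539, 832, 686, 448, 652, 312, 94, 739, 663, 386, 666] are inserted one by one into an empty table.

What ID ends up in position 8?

941: h=6 → slot 6
539: h=12 → slot 12
832: h=16 → slot 16
686: h=6, probe 6,7 → slot 7
448: h=6, probe 6,7,8 → slot 8
652: h=6, probe 6,7,8,9 → slot 9
312: h=6, probe 6,7,8,9,10 → slot 10
94: h=9, probe 9,10,11 → slot 11
739: h=8, probe 8,9,10,11,12,13 → slot 13
663: h=0 → slot 0
386: h=12, probe 12,13,14 → slot 14
666: h=3 → slot 3
Table: [663, —, —, 666, —, —, 941, 686, 448, 652, 312, 94, 539, 739, 386, —, 832]

448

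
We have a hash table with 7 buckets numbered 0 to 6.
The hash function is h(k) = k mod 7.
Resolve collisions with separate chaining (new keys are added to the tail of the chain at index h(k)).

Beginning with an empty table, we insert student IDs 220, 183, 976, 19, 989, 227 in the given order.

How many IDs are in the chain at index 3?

Insert 220: h=3, bucket 3 empty → new chain.
Insert 183: h=1, bucket 1 empty → new chain.
Insert 976: h=3, bucket 3 nonempty → append to chain.
Insert 19: h=5, bucket 5 empty → new chain.
Insert 989: h=2, bucket 2 empty → new chain.
Insert 227: h=3, bucket 3 nonempty → append to chain.
Final buckets:
0: .
1: 183
2: 989
3: 220 -> 976 -> 227
4: .
5: 19
6: .

3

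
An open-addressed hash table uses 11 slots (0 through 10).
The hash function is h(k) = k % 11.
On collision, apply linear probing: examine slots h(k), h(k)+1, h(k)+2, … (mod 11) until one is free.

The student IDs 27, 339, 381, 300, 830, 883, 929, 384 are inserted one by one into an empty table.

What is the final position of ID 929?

27: h=5 -> slot 5
339: h=9 -> slot 9
381: h=7 -> slot 7
300: h=3 -> slot 3
830: h=5, probe 5,6 -> slot 6
883: h=3, probe 3,4 -> slot 4
929: h=5, probe 5,6,7,8 -> slot 8
384: h=10 -> slot 10
Table: [∅, ∅, ∅, 300, 883, 27, 830, 381, 929, 339, 384]

8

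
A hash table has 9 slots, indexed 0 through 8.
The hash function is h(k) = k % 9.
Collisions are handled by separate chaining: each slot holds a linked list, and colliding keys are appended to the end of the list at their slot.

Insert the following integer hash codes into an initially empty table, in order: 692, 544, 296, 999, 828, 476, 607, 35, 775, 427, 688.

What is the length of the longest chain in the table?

Insert 692: h=8, bucket 8 empty → new chain.
Insert 544: h=4, bucket 4 empty → new chain.
Insert 296: h=8, bucket 8 nonempty → append to chain.
Insert 999: h=0, bucket 0 empty → new chain.
Insert 828: h=0, bucket 0 nonempty → append to chain.
Insert 476: h=8, bucket 8 nonempty → append to chain.
Insert 607: h=4, bucket 4 nonempty → append to chain.
Insert 35: h=8, bucket 8 nonempty → append to chain.
Insert 775: h=1, bucket 1 empty → new chain.
Insert 427: h=4, bucket 4 nonempty → append to chain.
Insert 688: h=4, bucket 4 nonempty → append to chain.
Final buckets:
0: 999 -> 828
1: 775
2: _
3: _
4: 544 -> 607 -> 427 -> 688
5: _
6: _
7: _
8: 692 -> 296 -> 476 -> 35

4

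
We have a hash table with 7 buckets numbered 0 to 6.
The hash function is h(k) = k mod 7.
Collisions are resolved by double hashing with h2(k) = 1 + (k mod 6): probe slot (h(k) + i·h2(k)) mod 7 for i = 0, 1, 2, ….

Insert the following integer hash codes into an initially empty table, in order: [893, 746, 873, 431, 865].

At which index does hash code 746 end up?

0

Insert 893: h=4, slot 4 empty → index 4.
Insert 746: h=4, h2=3, slot 4 occupied → index 0.
Insert 873: h=5, slot 5 empty → index 5.
Insert 431: h=4, h2=6, slot 4 occupied → index 3.
Insert 865: h=4, h2=2, slot 4 occupied → index 6.
Table: [746, —, —, 431, 893, 873, 865]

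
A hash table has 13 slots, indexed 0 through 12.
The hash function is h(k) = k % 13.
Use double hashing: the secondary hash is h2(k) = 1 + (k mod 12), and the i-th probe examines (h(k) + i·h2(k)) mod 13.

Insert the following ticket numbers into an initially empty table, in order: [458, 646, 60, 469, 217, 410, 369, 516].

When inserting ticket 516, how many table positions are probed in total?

458 hashes to 3; slot 3 is free => place at 3.
646 hashes to 9; slot 9 is free => place at 9.
60 hashes to 8; slot 8 is free => place at 8.
469 hashes to 1; slot 1 is free => place at 1.
217 hashes to 9, h2=2; 9 taken => place at 11.
410 hashes to 7; slot 7 is free => place at 7.
369 hashes to 5; slot 5 is free => place at 5.
516 hashes to 9, h2=1; 9 taken => place at 10.
Table: [-, 469, -, 458, -, 369, -, 410, 60, 646, 516, 217, -]

2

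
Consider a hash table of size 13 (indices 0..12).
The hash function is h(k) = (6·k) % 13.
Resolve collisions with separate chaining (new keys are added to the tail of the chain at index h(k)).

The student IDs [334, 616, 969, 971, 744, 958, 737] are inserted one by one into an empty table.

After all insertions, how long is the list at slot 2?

334 → bucket 2
616 → bucket 4
969 → bucket 3
971 → bucket 2 (collision)
744 → bucket 5
958 → bucket 2 (collision)
737 → bucket 2 (collision)
Final buckets:
0: .
1: .
2: 334 -> 971 -> 958 -> 737
3: 969
4: 616
5: 744
6: .
7: .
8: .
9: .
10: .
11: .
12: .

4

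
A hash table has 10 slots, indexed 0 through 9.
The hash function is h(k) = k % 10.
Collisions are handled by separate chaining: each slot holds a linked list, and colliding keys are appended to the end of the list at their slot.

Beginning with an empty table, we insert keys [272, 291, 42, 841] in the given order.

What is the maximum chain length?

Insert 272: h=2, bucket 2 empty → new chain.
Insert 291: h=1, bucket 1 empty → new chain.
Insert 42: h=2, bucket 2 nonempty → append to chain.
Insert 841: h=1, bucket 1 nonempty → append to chain.
Final buckets:
0: _
1: 291 -> 841
2: 272 -> 42
3: _
4: _
5: _
6: _
7: _
8: _
9: _

2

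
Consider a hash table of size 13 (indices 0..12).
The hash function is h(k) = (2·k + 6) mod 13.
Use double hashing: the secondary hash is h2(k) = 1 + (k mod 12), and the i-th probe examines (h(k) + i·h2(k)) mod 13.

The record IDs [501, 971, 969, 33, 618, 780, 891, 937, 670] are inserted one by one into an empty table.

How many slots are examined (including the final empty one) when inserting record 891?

501: h=7 => slot 7
971: h=11 => slot 11
969: h=7, h2=10, probe 7,4 => slot 4
33: h=7, h2=10, probe 7,4,1 => slot 1
618: h=7, h2=7, probe 7,1,8 => slot 8
780: h=6 => slot 6
891: h=7, h2=4, probe 7,11,2 => slot 2
937: h=8, h2=2, probe 8,10 => slot 10
670: h=7, h2=11, probe 7,5 => slot 5
Table: [—, 33, 891, —, 969, 670, 780, 501, 618, —, 937, 971, —]

3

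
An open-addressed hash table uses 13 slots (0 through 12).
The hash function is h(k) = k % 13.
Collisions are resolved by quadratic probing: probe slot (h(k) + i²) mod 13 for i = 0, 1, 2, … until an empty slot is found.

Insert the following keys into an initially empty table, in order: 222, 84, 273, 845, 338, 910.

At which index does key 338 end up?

9

222 hashes to 1; slot 1 is free -> place at 1.
84 hashes to 6; slot 6 is free -> place at 6.
273 hashes to 0; slot 0 is free -> place at 0.
845 hashes to 0; 0,1 taken -> place at 4.
338 hashes to 0; 0,1,4 taken -> place at 9.
910 hashes to 0; 0,1,4,9 taken -> place at 3.
Table: [273, 222, -, 910, 845, -, 84, -, -, 338, -, -, -]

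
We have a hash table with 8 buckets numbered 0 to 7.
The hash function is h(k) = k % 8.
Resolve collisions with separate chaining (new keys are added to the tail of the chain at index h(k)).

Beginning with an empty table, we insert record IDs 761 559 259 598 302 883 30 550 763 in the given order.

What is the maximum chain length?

761 → bucket 1
559 → bucket 7
259 → bucket 3
598 → bucket 6
302 → bucket 6 (collision)
883 → bucket 3 (collision)
30 → bucket 6 (collision)
550 → bucket 6 (collision)
763 → bucket 3 (collision)
Final buckets:
0: .
1: 761
2: .
3: 259 -> 883 -> 763
4: .
5: .
6: 598 -> 302 -> 30 -> 550
7: 559

4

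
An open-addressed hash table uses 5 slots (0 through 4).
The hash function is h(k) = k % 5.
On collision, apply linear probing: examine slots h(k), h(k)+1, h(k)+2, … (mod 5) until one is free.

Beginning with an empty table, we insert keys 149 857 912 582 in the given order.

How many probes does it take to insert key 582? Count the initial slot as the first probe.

4

Insert 149: h=4, slot 4 empty => index 4.
Insert 857: h=2, slot 2 empty => index 2.
Insert 912: h=2, slot 2 occupied => index 3.
Insert 582: h=2, slots 2,3,4 occupied => index 0.
Table: [582, —, 857, 912, 149]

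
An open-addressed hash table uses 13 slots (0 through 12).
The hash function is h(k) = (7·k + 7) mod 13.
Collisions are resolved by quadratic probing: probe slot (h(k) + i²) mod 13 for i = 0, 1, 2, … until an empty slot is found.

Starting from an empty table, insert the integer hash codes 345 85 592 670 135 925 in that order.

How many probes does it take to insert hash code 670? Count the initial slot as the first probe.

4

345 hashes to 4; slot 4 is free → place at 4.
85 hashes to 4; 4 taken → place at 5.
592 hashes to 4; 4,5 taken → place at 8.
670 hashes to 4; 4,5,8 taken → place at 0.
135 hashes to 3; slot 3 is free → place at 3.
925 hashes to 8; 8 taken → place at 9.
Table: [670, -, -, 135, 345, 85, -, -, 592, 925, -, -, -]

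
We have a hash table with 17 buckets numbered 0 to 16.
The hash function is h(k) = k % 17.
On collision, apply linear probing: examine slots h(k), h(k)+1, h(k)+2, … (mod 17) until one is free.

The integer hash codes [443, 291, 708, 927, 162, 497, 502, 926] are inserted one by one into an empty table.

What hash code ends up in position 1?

443

443: h=1 => slot 1
291: h=2 => slot 2
708: h=11 => slot 11
927: h=9 => slot 9
162: h=9, probe 9,10 => slot 10
497: h=4 => slot 4
502: h=9, probe 9,10,11,12 => slot 12
926: h=8 => slot 8
Table: [∅, 443, 291, ∅, 497, ∅, ∅, ∅, 926, 927, 162, 708, 502, ∅, ∅, ∅, ∅]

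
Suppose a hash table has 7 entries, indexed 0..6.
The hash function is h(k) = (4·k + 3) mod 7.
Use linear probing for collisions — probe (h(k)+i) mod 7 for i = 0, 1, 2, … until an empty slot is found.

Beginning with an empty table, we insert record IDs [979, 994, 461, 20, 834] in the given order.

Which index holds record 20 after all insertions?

1

979 hashes to 6; slot 6 is free => place at 6.
994 hashes to 3; slot 3 is free => place at 3.
461 hashes to 6; 6 taken => place at 0.
20 hashes to 6; 6,0 taken => place at 1.
834 hashes to 0; 0,1 taken => place at 2.
Table: [461, 20, 834, 994, _, _, 979]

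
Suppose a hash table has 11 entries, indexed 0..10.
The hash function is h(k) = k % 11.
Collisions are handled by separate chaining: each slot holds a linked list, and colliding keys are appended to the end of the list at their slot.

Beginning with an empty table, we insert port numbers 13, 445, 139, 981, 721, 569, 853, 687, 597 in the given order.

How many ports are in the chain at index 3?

1

13 → bucket 2
445 → bucket 5
139 → bucket 7
981 → bucket 2 (collision)
721 → bucket 6
569 → bucket 8
853 → bucket 6 (collision)
687 → bucket 5 (collision)
597 → bucket 3
Final buckets:
0: .
1: .
2: 13 -> 981
3: 597
4: .
5: 445 -> 687
6: 721 -> 853
7: 139
8: 569
9: .
10: .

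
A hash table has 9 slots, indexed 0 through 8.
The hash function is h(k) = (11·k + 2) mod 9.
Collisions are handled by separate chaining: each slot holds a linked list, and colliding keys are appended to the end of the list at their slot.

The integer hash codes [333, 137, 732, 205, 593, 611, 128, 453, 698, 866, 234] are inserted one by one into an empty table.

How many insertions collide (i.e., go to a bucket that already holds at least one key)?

333 → bucket 2
137 → bucket 6
732 → bucket 8
205 → bucket 7
593 → bucket 0
611 → bucket 0 (collision)
128 → bucket 6 (collision)
453 → bucket 8 (collision)
698 → bucket 3
866 → bucket 6 (collision)
234 → bucket 2 (collision)
Final buckets:
0: 593 -> 611
1: —
2: 333 -> 234
3: 698
4: —
5: —
6: 137 -> 128 -> 866
7: 205
8: 732 -> 453

5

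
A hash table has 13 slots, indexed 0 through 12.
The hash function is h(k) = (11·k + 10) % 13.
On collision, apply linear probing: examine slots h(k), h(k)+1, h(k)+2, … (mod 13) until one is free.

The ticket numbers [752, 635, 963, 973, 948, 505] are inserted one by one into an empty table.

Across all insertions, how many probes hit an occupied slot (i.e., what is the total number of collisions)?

Insert 752: h=1, slot 1 empty -> index 1.
Insert 635: h=1, slot 1 occupied -> index 2.
Insert 963: h=8, slot 8 empty -> index 8.
Insert 973: h=1, slots 1,2 occupied -> index 3.
Insert 948: h=12, slot 12 empty -> index 12.
Insert 505: h=1, slots 1,2,3 occupied -> index 4.
Table: [—, 752, 635, 973, 505, —, —, —, 963, —, —, —, 948]

6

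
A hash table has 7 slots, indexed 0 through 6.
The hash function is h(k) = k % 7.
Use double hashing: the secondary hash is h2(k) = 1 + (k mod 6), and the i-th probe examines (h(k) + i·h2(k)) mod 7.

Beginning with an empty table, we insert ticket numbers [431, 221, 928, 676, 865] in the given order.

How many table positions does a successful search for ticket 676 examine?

Insert 431: h=4, slot 4 empty -> index 4.
Insert 221: h=4, h2=6, slot 4 occupied -> index 3.
Insert 928: h=4, h2=5, slot 4 occupied -> index 2.
Insert 676: h=4, h2=5, slots 4,2 occupied -> index 0.
Insert 865: h=4, h2=2, slot 4 occupied -> index 6.
Table: [676, ∅, 928, 221, 431, ∅, 865]
Lookup 676: h=4, h2=5, probe 4,2,0 → found at 0.

3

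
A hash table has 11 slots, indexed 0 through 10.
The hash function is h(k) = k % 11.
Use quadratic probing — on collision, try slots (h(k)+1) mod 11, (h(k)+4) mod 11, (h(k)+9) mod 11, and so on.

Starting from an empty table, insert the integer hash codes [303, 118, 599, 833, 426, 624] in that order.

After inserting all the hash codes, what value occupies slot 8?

118

303 hashes to 6; slot 6 is free => place at 6.
118 hashes to 8; slot 8 is free => place at 8.
599 hashes to 5; slot 5 is free => place at 5.
833 hashes to 8; 8 taken => place at 9.
426 hashes to 8; 8,9 taken => place at 1.
624 hashes to 8; 8,9,1,6 taken => place at 2.
Table: [_, 426, 624, _, _, 599, 303, _, 118, 833, _]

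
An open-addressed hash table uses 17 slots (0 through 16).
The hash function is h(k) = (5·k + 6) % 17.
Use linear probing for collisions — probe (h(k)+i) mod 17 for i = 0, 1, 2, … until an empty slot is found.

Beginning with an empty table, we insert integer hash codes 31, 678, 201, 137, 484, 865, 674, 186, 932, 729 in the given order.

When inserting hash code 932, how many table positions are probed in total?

31: h=8 -> slot 8
678: h=13 -> slot 13
201: h=8, probe 8,9 -> slot 9
137: h=11 -> slot 11
484: h=12 -> slot 12
865: h=13, probe 13,14 -> slot 14
674: h=10 -> slot 10
186: h=1 -> slot 1
932: h=8, probe 8,9,10,11,12,13,14,15 -> slot 15
729: h=13, probe 13,14,15,16 -> slot 16
Table: [—, 186, —, —, —, —, —, —, 31, 201, 674, 137, 484, 678, 865, 932, 729]

8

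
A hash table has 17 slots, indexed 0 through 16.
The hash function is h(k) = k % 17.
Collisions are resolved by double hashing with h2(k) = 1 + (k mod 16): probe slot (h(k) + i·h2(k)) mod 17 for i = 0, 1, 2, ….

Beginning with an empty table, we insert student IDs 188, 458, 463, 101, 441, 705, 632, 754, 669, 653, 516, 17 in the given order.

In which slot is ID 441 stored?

9

188 hashes to 1; slot 1 is free → place at 1.
458 hashes to 16; slot 16 is free → place at 16.
463 hashes to 4; slot 4 is free → place at 4.
101 hashes to 16, h2=6; 16 taken → place at 5.
441 hashes to 16, h2=10; 16 taken → place at 9.
705 hashes to 8; slot 8 is free → place at 8.
632 hashes to 3; slot 3 is free → place at 3.
754 hashes to 6; slot 6 is free → place at 6.
669 hashes to 6, h2=14; 6,3 taken → place at 0.
653 hashes to 7; slot 7 is free → place at 7.
516 hashes to 6, h2=5; 6 taken → place at 11.
17 hashes to 0, h2=2; 0 taken → place at 2.
Table: [669, 188, 17, 632, 463, 101, 754, 653, 705, 441, —, 516, —, —, —, —, 458]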